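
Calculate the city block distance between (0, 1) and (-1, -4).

Σ|x_i - y_i| = |0 - (-1)| + |1 - (-4)| = 1 + 5 = 6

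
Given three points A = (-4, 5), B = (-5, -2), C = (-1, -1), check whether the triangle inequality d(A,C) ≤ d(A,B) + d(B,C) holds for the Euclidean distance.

d(A,B) = √(1² + 7²) = √50 ≈ 7.0711, d(B,C) = √(4² + 1²) = √17 ≈ 4.1231, d(A,C) = √(3² + 6²) = √45 ≈ 6.7082.
d(A,C) ≈ 6.7082 ≤ 7.0711 + 4.1231 = 11.1942. Triangle inequality is satisfied.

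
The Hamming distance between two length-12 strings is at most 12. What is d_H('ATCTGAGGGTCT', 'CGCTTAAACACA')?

Differing positions: 1, 2, 5, 7, 8, 9, 10, 12. Hamming distance = 8. The maximum possible Hamming distance for length-12 strings is 12, so d_H/12 = 8/12 ≈ 0.6667.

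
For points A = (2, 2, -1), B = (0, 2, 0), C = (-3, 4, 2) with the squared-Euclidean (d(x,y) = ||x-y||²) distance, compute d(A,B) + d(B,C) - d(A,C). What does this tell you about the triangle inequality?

d(A,B) = 2² + 0² + 1² = 5, d(B,C) = 3² + 2² + 2² = 17, d(A,C) = 5² + 2² + 3² = 38.
d(A,B) + d(B,C) - d(A,C) = 5 + 17 - 38 = 22 - 38 = -16. This is < 0, so the triangle inequality FAILS for these points (squared-Euclidean is not a metric).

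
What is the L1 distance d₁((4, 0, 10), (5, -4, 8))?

Σ|x_i - y_i| = |4 - 5| + |0 - (-4)| + |10 - 8| = 1 + 4 + 2 = 7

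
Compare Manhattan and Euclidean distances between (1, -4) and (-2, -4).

L1 = |1 - (-2)| + |-4 - (-4)| = 3 + 0 = 3
L2 = √(3² + 0²) = √9 = 3
L1 ≥ L2 always (equality iff movement is along one axis); L1 = L2 here (movement is along a single axis).
Ratio L1/L2 = 3/3 = 1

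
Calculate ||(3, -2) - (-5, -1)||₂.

√(Σ(x_i - y_i)²) = √((3 - (-5))² + (-2 - (-1))²)
= √(8² + (-1)²) = √(64 + 1) = √65 ≈ 8.0623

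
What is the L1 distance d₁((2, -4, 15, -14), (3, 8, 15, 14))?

Σ|x_i - y_i| = |2 - 3| + |-4 - 8| + |15 - 15| + |-14 - 14| = 1 + 12 + 0 + 28 = 41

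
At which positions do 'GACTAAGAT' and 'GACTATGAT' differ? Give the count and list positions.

Differing positions: 6. Hamming distance = 1.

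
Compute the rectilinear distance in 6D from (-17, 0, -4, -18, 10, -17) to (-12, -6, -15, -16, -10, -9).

Σ|x_i - y_i| = |-17 - (-12)| + |0 - (-6)| + |-4 - (-15)| + |-18 - (-16)| + |10 - (-10)| + |-17 - (-9)| = 5 + 6 + 11 + 2 + 20 + 8 = 52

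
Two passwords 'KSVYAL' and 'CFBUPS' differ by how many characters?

Differing positions: 1, 2, 3, 4, 5, 6. Hamming distance = 6.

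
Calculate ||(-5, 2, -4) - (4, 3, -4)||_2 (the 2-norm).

(Σ|x_i - y_i|^2)^(1/2) = (|-5 - 4|^2 + |2 - 3|^2 + |-4 - (-4)|^2)^(1/2)
= (9^2 + 1^2 + 0^2)^(1/2) = (81 + 1 + 0)^(1/2) = (82)^(1/2) ≈ 9.0554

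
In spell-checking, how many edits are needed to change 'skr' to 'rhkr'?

Let D[i][j] be the edit distance between the first i characters of 'skr' and the first j characters of 'rhkr', with D[i][0] = i, D[0][j] = j, and D[i][j] = D[i-1][j-1] if the characters match, else 1 + min(D[i-1][j], D[i][j-1], D[i-1][j-1]). Filling the table (rows: prefixes of 'skr', columns: prefixes of 'rhkr'):
     ε  r  h  k  r
  ε  0  1  2  3  4
  s  1  1  2  3  4
  k  2  2  2  2  3
  r  3  2  3  3  2
The bottom-right entry gives D[3][4] = 2, so no sequence of fewer than 2 edits works. Backtracking through the table gives one optimal edit sequence (2 edits):
  skr → rskr (ins r @1)
  rskr → rhkr (sub s→h @2)
Edit distance = 2.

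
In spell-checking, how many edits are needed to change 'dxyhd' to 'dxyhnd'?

Let D[i][j] be the edit distance between the first i characters of 'dxyhd' and the first j characters of 'dxyhnd', with D[i][0] = i, D[0][j] = j, and D[i][j] = D[i-1][j-1] if the characters match, else 1 + min(D[i-1][j], D[i][j-1], D[i-1][j-1]). Filling the table (rows: prefixes of 'dxyhd', columns: prefixes of 'dxyhnd'):
     ε  d  x  y  h  n  d
  ε  0  1  2  3  4  5  6
  d  1  0  1  2  3  4  5
  x  2  1  0  1  2  3  4
  y  3  2  1  0  1  2  3
  h  4  3  2  1  0  1  2
  d  5  4  3  2  1  1  1
The bottom-right entry gives D[5][6] = 1, so no sequence of fewer than 1 edit works. Backtracking through the table gives one optimal edit sequence (1 edit):
  dxyhd → dxyhnd (ins n @5)
Edit distance = 1.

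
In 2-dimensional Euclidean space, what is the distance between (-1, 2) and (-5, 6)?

√(Σ(x_i - y_i)²) = √((-1 - (-5))² + (2 - 6)²)
= √(4² + (-4)²) = √(16 + 16) = √32 ≈ 5.6569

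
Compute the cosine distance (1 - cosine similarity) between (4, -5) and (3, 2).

With u = (4, -5), v = (3, 2):
u·v = 4·3 + (-5)·2 = 12 + (-10) = 2.
|u| = √(4² + (-5)²) = √41, |v| = √(3² + 2²) = √13, so |u||v| = √(41·13) = √533.
cos θ = (u·v)/(|u||v|) = 2/√533 ≈ 0.0866
Cosine distance = 1 - cos θ ≈ 1 - 0.0866 = 0.9134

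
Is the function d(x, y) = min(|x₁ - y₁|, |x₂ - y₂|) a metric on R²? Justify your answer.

No. d fails identity of indiscernibles: take x = (-3, 0) and y = (-3, 5). Then d(x,y) = min(|-3 - (-3)|, |0 - 5|) = min(0, 5) = 0, yet x ≠ y.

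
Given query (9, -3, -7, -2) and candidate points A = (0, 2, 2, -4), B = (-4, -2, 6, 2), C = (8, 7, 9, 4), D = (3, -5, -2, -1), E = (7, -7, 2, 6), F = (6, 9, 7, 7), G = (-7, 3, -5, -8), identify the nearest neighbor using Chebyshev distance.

Distances: d(A) = 9, d(B) = 13, d(C) = 16, d(D) = 6, d(E) = 9, d(F) = 14, d(G) = 16. Nearest: D = (3, -5, -2, -1) with distance 6.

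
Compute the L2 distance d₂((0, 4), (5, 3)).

√(Σ(x_i - y_i)²) = √((0 - 5)² + (4 - 3)²)
= √((-5)² + 1²) = √(25 + 1) = √26 ≈ 5.099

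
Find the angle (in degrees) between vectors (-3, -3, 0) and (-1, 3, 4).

With u = (-3, -3, 0), v = (-1, 3, 4):
u·v = (-3)·(-1) + (-3)·3 + 0·4 = 3 + (-9) + 0 = -6.
|u| = √((-3)² + (-3)² + 0²) = √18, |v| = √((-1)² + 3² + 4²) = √26, so |u||v| = √(18·26) = √468.
cos θ = (u·v)/(|u||v|) = -6/√468 ≈ -0.27735
θ = arccos(-0.27735) ≈ 106.1°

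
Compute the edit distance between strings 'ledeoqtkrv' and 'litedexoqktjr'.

Let D[i][j] be the edit distance between the first i characters of 'ledeoqtkrv' and the first j characters of 'litedexoqktjr', with D[i][0] = i, D[0][j] = j, and D[i][j] = D[i-1][j-1] if the characters match, else 1 + min(D[i-1][j], D[i][j-1], D[i-1][j-1]). Filling the table (rows: prefixes of 'ledeoqtkrv', columns: prefixes of 'litedexoqktjr'):
     ε  l  i  t  e  d  e  x  o  q  k  t  j  r
  ε  0  1  2  3  4  5  6  7  8  9 10 11 12 13
  l  1  0  1  2  3  4  5  6  7  8  9 10 11 12
  e  2  1  1  2  2  3  4  5  6  7  8  9 10 11
  d  3  2  2  2  3  2  3  4  5  6  7  8  9 10
  e  4  3  3  3  2  3  2  3  4  5  6  7  8  9
  o  5  4  4  4  3  3  3  3  3  4  5  6  7  8
  q  6  5  5  5  4  4  4  4  4  3  4  5  6  7
  t  7  6  6  5  5  5  5  5  5  4  4  4  5  6
  k  8  7  7  6  6  6  6  6  6  5  4  5  5  6
  r  9  8  8  7  7  7  7  7  7  6  5  5  6  5
  v 10  9  9  8  8  8  8  8  8  7  6  6  6  6
The bottom-right entry gives D[10][13] = 6, so no sequence of fewer than 6 edits works. Backtracking through the table gives one optimal edit sequence (6 edits):
  ledeoqtkrv → liedeoqtkrv (ins i @2)
  liedeoqtkrv → litedeoqtkrv (ins t @3)
  litedeoqtkrv → litedexoqtkrv (ins x @7)
  litedexoqtkrv → litedexoqktkrv (ins k @10)
  litedexoqktkrv → litedexoqktjrv (sub k→j @12)
  litedexoqktjrv → litedexoqktjr (del v @14)
Edit distance = 6.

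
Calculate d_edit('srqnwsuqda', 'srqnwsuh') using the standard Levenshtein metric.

Let D[i][j] be the edit distance between the first i characters of 'srqnwsuqda' and the first j characters of 'srqnwsuh', with D[i][0] = i, D[0][j] = j, and D[i][j] = D[i-1][j-1] if the characters match, else 1 + min(D[i-1][j], D[i][j-1], D[i-1][j-1]). Filling the table (rows: prefixes of 'srqnwsuqda', columns: prefixes of 'srqnwsuh'):
     ε  s  r  q  n  w  s  u  h
  ε  0  1  2  3  4  5  6  7  8
  s  1  0  1  2  3  4  5  6  7
  r  2  1  0  1  2  3  4  5  6
  q  3  2  1  0  1  2  3  4  5
  n  4  3  2  1  0  1  2  3  4
  w  5  4  3  2  1  0  1  2  3
  s  6  5  4  3  2  1  0  1  2
  u  7  6  5  4  3  2  1  0  1
  q  8  7  6  5  4  3  2  1  1
  d  9  8  7  6  5  4  3  2  2
  a 10  9  8  7  6  5  4  3  3
The bottom-right entry gives D[10][8] = 3, so no sequence of fewer than 3 edits works. Backtracking through the table gives one optimal edit sequence (3 edits):
  srqnwsuqda → srqnwsuda (del q @8)
  srqnwsuda → srqnwsua (del d @8)
  srqnwsua → srqnwsuh (sub a→h @8)
Edit distance = 3.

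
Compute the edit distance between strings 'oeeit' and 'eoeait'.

Let D[i][j] be the edit distance between the first i characters of 'oeeit' and the first j characters of 'eoeait', with D[i][0] = i, D[0][j] = j, and D[i][j] = D[i-1][j-1] if the characters match, else 1 + min(D[i-1][j], D[i][j-1], D[i-1][j-1]). Filling the table (rows: prefixes of 'oeeit', columns: prefixes of 'eoeait'):
     ε  e  o  e  a  i  t
  ε  0  1  2  3  4  5  6
  o  1  1  1  2  3  4  5
  e  2  1  2  1  2  3  4
  e  3  2  2  2  2  3  4
  i  4  3  3  3  3  2  3
  t  5  4  4  4  4  3  2
The bottom-right entry gives D[5][6] = 2, so no sequence of fewer than 2 edits works. Backtracking through the table gives one optimal edit sequence (2 edits):
  oeeit → eoeeit (ins e @1)
  eoeeit → eoeait (sub e→a @4)
Edit distance = 2.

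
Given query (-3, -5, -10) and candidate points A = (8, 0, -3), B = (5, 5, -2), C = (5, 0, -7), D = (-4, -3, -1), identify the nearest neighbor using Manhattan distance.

Distances: d(A) = 23, d(B) = 26, d(C) = 16, d(D) = 12. Nearest: D = (-4, -3, -1) with distance 12.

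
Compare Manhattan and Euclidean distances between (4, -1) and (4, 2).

L1 = |4 - 4| + |-1 - 2| = 0 + 3 = 3
L2 = √(0² + 3²) = √9 = 3
L1 ≥ L2 always (equality iff movement is along one axis); L1 = L2 here (movement is along a single axis).
Ratio L1/L2 = 3/3 = 1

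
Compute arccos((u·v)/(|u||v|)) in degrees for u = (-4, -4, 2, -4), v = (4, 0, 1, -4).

With u = (-4, -4, 2, -4), v = (4, 0, 1, -4):
u·v = (-4)·4 + (-4)·0 + 2·1 + (-4)·(-4) = (-16) + 0 + 2 + 16 = 2.
|u| = √((-4)² + (-4)² + 2² + (-4)²) = √52, |v| = √(4² + 0² + 1² + (-4)²) = √33, so |u||v| = √(52·33) = √1716.
cos θ = (u·v)/(|u||v|) = 2/√1716 ≈ 0.04828
θ = arccos(0.04828) ≈ 87.23°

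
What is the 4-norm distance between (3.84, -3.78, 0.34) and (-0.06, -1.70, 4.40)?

(Σ|x_i - y_i|^4)^(1/4) = (|3.84 - (-0.06)|^4 + |-3.78 - (-1.7)|^4 + |0.34 - 4.4|^4)^(1/4)
= (3.9^4 + 2.08^4 + 4.06^4)^(1/4) ≈ (231.3441 + 18.7177 + 271.7091)^(1/4) = (521.7709)^(1/4) ≈ 4.7794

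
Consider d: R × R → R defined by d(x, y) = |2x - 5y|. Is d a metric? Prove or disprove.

No. d fails symmetry: d(1, 5) = |2·1 - 5·5| = |-23| = 23, but d(5, 1) = |2·5 - 5·1| = |5| = 5. Since 23 ≠ 5, d(x,y) ≠ d(y,x) in general.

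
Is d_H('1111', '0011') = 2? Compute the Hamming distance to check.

Differing positions: 1, 2. Hamming distance = 2, so the claim is true.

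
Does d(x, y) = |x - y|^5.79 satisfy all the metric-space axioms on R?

No. d(x,y) = |x-y|^5.79 fails the triangle inequality since p = 5.79 > 1. Counterexample: x = -5, y = 2, z = 14. d(x,z) = |-5 - 14|^5.79 = 19^5.79 ≈ 25350314.3767, but d(x,y) + d(y,z) = 7^5.79 + 12^5.79 ≈ 78183.9579 + 1771982.4433 = 1850166.4012. Since 25350314.3767 > 1850166.4012, the triangle inequality is violated.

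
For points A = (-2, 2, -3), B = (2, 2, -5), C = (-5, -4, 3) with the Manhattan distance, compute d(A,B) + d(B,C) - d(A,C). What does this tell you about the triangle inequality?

d(A,B) = 4 + 0 + 2 = 6, d(B,C) = 7 + 6 + 8 = 21, d(A,C) = 3 + 6 + 6 = 15.
d(A,B) + d(B,C) - d(A,C) = 6 + 21 - 15 = 27 - 15 = 12. This is ≥ 0, so the triangle inequality holds for these points.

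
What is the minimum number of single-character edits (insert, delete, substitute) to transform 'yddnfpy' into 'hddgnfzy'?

Let D[i][j] be the edit distance between the first i characters of 'yddnfpy' and the first j characters of 'hddgnfzy', with D[i][0] = i, D[0][j] = j, and D[i][j] = D[i-1][j-1] if the characters match, else 1 + min(D[i-1][j], D[i][j-1], D[i-1][j-1]). Filling the table (rows: prefixes of 'yddnfpy', columns: prefixes of 'hddgnfzy'):
     ε  h  d  d  g  n  f  z  y
  ε  0  1  2  3  4  5  6  7  8
  y  1  1  2  3  4  5  6  7  7
  d  2  2  1  2  3  4  5  6  7
  d  3  3  2  1  2  3  4  5  6
  n  4  4  3  2  2  2  3  4  5
  f  5  5  4  3  3  3  2  3  4
  p  6  6  5  4  4  4  3  3  4
  y  7  7  6  5  5  5  4  4  3
The bottom-right entry gives D[7][8] = 3, so no sequence of fewer than 3 edits works. Backtracking through the table gives one optimal edit sequence (3 edits):
  yddnfpy → hddnfpy (sub y→h @1)
  hddnfpy → hddgnfpy (ins g @4)
  hddgnfpy → hddgnfzy (sub p→z @7)
Edit distance = 3.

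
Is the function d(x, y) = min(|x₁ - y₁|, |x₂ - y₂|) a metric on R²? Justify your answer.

No. d fails identity of indiscernibles: take x = (5, 0) and y = (5, 6). Then d(x,y) = min(|5 - 5|, |0 - 6|) = min(0, 6) = 0, yet x ≠ y.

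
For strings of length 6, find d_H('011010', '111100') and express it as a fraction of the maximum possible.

Differing positions: 1, 4, 5. Hamming distance = 3. The maximum possible Hamming distance for length-6 strings is 6, so d_H/6 = 3/6 = 0.5.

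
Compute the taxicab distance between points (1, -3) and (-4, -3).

Σ|x_i - y_i| = |1 - (-4)| + |-3 - (-3)| = 5 + 0 = 5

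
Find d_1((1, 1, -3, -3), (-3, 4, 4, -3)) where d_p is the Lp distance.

Σ|x_i - y_i| = |1 - (-3)| + |1 - 4| + |-3 - 4| + |-3 - (-3)| = 4 + 3 + 7 + 0 = 14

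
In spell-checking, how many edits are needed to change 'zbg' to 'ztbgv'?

Let D[i][j] be the edit distance between the first i characters of 'zbg' and the first j characters of 'ztbgv', with D[i][0] = i, D[0][j] = j, and D[i][j] = D[i-1][j-1] if the characters match, else 1 + min(D[i-1][j], D[i][j-1], D[i-1][j-1]). Filling the table (rows: prefixes of 'zbg', columns: prefixes of 'ztbgv'):
     ε  z  t  b  g  v
  ε  0  1  2  3  4  5
  z  1  0  1  2  3  4
  b  2  1  1  1  2  3
  g  3  2  2  2  1  2
The bottom-right entry gives D[3][5] = 2, so no sequence of fewer than 2 edits works. Backtracking through the table gives one optimal edit sequence (2 edits):
  zbg → ztbg (ins t @2)
  ztbg → ztbgv (ins v @5)
Edit distance = 2.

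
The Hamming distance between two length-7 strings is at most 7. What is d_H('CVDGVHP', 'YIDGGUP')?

Differing positions: 1, 2, 5, 6. Hamming distance = 4. The maximum possible Hamming distance for length-7 strings is 7, so d_H/7 = 4/7 ≈ 0.5714.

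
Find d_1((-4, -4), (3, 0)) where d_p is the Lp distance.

Σ|x_i - y_i| = |-4 - 3| + |-4 - 0| = 7 + 4 = 11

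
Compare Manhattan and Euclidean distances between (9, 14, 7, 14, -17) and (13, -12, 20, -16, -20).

L1 = |9 - 13| + |14 - (-12)| + |7 - 20| + |14 - (-16)| + |-17 - (-20)| = 4 + 26 + 13 + 30 + 3 = 76
L2 = √(4² + 26² + 13² + 30² + 3²) = √1770 ≈ 42.0714
L1 ≥ L2 always (equality iff movement is along one axis); L1 > L2 here.
Ratio L1/L2 = 76/√1770 ≈ 1.8065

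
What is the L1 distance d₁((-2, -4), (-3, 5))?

Σ|x_i - y_i| = |-2 - (-3)| + |-4 - 5| = 1 + 9 = 10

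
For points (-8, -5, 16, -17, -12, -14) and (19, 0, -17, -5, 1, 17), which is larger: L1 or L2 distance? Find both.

L1 = |-8 - 19| + |-5 - 0| + |16 - (-17)| + |-17 - (-5)| + |-12 - 1| + |-14 - 17| = 27 + 5 + 33 + 12 + 13 + 31 = 121
L2 = √(27² + 5² + 33² + 12² + 13² + 31²) = √3117 ≈ 55.8301
L1 ≥ L2 always (equality iff movement is along one axis); L1 > L2 here.
Ratio L1/L2 = 121/√3117 ≈ 2.1673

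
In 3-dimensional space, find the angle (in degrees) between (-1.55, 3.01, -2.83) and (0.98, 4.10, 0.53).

With u = (-1.55, 3.01, -2.83), v = (0.98, 4.10, 0.53):
u·v = (-1.55)·0.98 + 3.01·4.1 + (-2.83)·0.53 = (-1.519) + 12.341 + (-1.4999) = 9.3221.
|u| = √((-1.55)² + 3.01² + (-2.83)²) = √(2.4025 + 9.0601 + 8.0089) = √19.4715, |v| = √(0.98² + 4.1² + 0.53²) = √(0.9604 + 16.81 + 0.2809) = √18.0513.
cos θ = (u·v)/(|u||v|) = 9.3221/(√19.4715·√18.0513) ≈ 0.497233
θ = arccos(0.497233) ≈ 60.18°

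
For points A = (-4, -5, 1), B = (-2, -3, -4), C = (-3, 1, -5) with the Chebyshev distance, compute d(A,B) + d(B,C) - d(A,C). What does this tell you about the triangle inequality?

d(A,B) = max(2, 2, 5) = 5, d(B,C) = max(1, 4, 1) = 4, d(A,C) = max(1, 6, 6) = 6.
d(A,B) + d(B,C) - d(A,C) = 5 + 4 - 6 = 9 - 6 = 3. This is ≥ 0, so the triangle inequality holds for these points.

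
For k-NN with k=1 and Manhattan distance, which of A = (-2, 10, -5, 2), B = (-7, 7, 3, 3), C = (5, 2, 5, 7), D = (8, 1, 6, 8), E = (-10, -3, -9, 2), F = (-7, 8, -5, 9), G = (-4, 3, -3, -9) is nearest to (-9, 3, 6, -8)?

Distances: d(A) = 35, d(B) = 20, d(C) = 31, d(D) = 35, d(E) = 32, d(F) = 35, d(G) = 15. Nearest: G = (-4, 3, -3, -9) with distance 15.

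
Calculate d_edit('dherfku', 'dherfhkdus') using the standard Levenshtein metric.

Let D[i][j] be the edit distance between the first i characters of 'dherfku' and the first j characters of 'dherfhkdus', with D[i][0] = i, D[0][j] = j, and D[i][j] = D[i-1][j-1] if the characters match, else 1 + min(D[i-1][j], D[i][j-1], D[i-1][j-1]). Filling the table (rows: prefixes of 'dherfku', columns: prefixes of 'dherfhkdus'):
     ε  d  h  e  r  f  h  k  d  u  s
  ε  0  1  2  3  4  5  6  7  8  9 10
  d  1  0  1  2  3  4  5  6  7  8  9
  h  2  1  0  1  2  3  4  5  6  7  8
  e  3  2  1  0  1  2  3  4  5  6  7
  r  4  3  2  1  0  1  2  3  4  5  6
  f  5  4  3  2  1  0  1  2  3  4  5
  k  6  5  4  3  2  1  1  1  2  3  4
  u  7  6  5  4  3  2  2  2  2  2  3
The bottom-right entry gives D[7][10] = 3, so no sequence of fewer than 3 edits works. Backtracking through the table gives one optimal edit sequence (3 edits):
  dherfku → dherfhku (ins h @6)
  dherfhku → dherfhkdu (ins d @8)
  dherfhkdu → dherfhkdus (ins s @10)
Edit distance = 3.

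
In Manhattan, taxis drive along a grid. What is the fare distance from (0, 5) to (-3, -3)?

Σ|x_i - y_i| = |0 - (-3)| + |5 - (-3)| = 3 + 8 = 11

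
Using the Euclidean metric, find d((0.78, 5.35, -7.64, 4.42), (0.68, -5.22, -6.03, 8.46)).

√(Σ(x_i - y_i)²) = √((0.78 - 0.68)² + (5.35 - (-5.22))² + (-7.64 - (-6.03))² + (4.42 - 8.46)²)
= √(0.1² + 10.57² + (-1.61)² + (-4.04)²) = √(0.01 + 111.7249 + 2.5921 + 16.3216) = √130.6486 ≈ 11.4302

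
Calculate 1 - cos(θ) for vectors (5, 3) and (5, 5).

With u = (5, 3), v = (5, 5):
u·v = 5·5 + 3·5 = 25 + 15 = 40.
|u| = √(5² + 3²) = √34, |v| = √(5² + 5²) = √50, so |u||v| = √(34·50) = √1700.
cos θ = (u·v)/(|u||v|) = 40/√1700 ≈ 0.9701
Cosine distance = 1 - cos θ ≈ 1 - 0.9701 = 0.0299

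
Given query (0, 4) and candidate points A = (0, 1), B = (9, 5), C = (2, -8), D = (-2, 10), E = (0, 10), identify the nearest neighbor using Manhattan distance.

Distances: d(A) = 3, d(B) = 10, d(C) = 14, d(D) = 8, d(E) = 6. Nearest: A = (0, 1) with distance 3.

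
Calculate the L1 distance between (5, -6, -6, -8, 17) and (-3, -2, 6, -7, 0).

Σ|x_i - y_i| = |5 - (-3)| + |-6 - (-2)| + |-6 - 6| + |-8 - (-7)| + |17 - 0| = 8 + 4 + 12 + 1 + 17 = 42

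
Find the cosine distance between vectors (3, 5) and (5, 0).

With u = (3, 5), v = (5, 0):
u·v = 3·5 + 5·0 = 15 + 0 = 15.
|u| = √(3² + 5²) = √34, |v| = √(5² + 0²) = √25, so |u||v| = √(34·25) = √850.
cos θ = (u·v)/(|u||v|) = 15/√850 ≈ 0.5145
Cosine distance = 1 - cos θ ≈ 1 - 0.5145 = 0.4855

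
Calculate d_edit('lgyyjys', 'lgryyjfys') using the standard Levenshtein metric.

Let D[i][j] be the edit distance between the first i characters of 'lgyyjys' and the first j characters of 'lgryyjfys', with D[i][0] = i, D[0][j] = j, and D[i][j] = D[i-1][j-1] if the characters match, else 1 + min(D[i-1][j], D[i][j-1], D[i-1][j-1]). Filling the table (rows: prefixes of 'lgyyjys', columns: prefixes of 'lgryyjfys'):
     ε  l  g  r  y  y  j  f  y  s
  ε  0  1  2  3  4  5  6  7  8  9
  l  1  0  1  2  3  4  5  6  7  8
  g  2  1  0  1  2  3  4  5  6  7
  y  3  2  1  1  1  2  3  4  5  6
  y  4  3  2  2  1  1  2  3  4  5
  j  5  4  3  3  2  2  1  2  3  4
  y  6  5  4  4  3  2  2  2  2  3
  s  7  6  5  5  4  3  3  3  3  2
The bottom-right entry gives D[7][9] = 2, so no sequence of fewer than 2 edits works. Backtracking through the table gives one optimal edit sequence (2 edits):
  lgyyjys → lgryyjys (ins r @3)
  lgryyjys → lgryyjfys (ins f @7)
Edit distance = 2.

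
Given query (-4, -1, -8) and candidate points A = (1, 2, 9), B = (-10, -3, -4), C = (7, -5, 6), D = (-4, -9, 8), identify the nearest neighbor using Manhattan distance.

Distances: d(A) = 25, d(B) = 12, d(C) = 29, d(D) = 24. Nearest: B = (-10, -3, -4) with distance 12.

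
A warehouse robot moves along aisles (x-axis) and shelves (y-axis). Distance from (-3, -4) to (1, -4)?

Σ|x_i - y_i| = |-3 - 1| + |-4 - (-4)| = 4 + 0 = 4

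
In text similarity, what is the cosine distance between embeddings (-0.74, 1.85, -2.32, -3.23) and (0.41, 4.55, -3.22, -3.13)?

With u = (-0.74, 1.85, -2.32, -3.23), v = (0.41, 4.55, -3.22, -3.13):
u·v = (-0.74)·0.41 + 1.85·4.55 + (-2.32)·(-3.22) + (-3.23)·(-3.13) = (-0.3034) + 8.4175 + 7.4704 + 10.1099 = 25.6944.
|u| = √((-0.74)² + 1.85² + (-2.32)² + (-3.23)²) = √(0.5476 + 3.4225 + 5.3824 + 10.4329) = √19.7854, |v| = √(0.41² + 4.55² + (-3.22)² + (-3.13)²) = √(0.1681 + 20.7025 + 10.3684 + 9.7969) = √41.0359.
cos θ = (u·v)/(|u||v|) = 25.6944/(√19.7854·√41.0359) ≈ 0.9017
Cosine distance = 1 - cos θ ≈ 1 - 0.9017 = 0.0983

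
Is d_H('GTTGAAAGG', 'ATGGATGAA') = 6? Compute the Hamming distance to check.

Differing positions: 1, 3, 6, 7, 8, 9. Hamming distance = 6, so the claim is true.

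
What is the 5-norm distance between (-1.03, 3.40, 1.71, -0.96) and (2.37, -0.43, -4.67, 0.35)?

(Σ|x_i - y_i|^5)^(1/5) = (|-1.03 - 2.37|^5 + |3.4 - (-0.43)|^5 + |1.71 - (-4.67)|^5 + |-0.96 - 0.35|^5)^(1/5)
= (3.4^5 + 3.83^5 + 6.38^5 + 1.31^5)^(1/5) ≈ (454.3542 + 824.1265 + 10570.6914 + 3.8579)^(1/5) = (11853.03)^(1/5) ≈ 6.5278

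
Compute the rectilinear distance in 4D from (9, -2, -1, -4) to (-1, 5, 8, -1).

Σ|x_i - y_i| = |9 - (-1)| + |-2 - 5| + |-1 - 8| + |-4 - (-1)| = 10 + 7 + 9 + 3 = 29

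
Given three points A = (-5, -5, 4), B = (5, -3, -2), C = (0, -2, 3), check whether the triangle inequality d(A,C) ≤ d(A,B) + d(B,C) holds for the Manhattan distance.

d(A,B) = 10 + 2 + 6 = 18, d(B,C) = 5 + 1 + 5 = 11, d(A,C) = 5 + 3 + 1 = 9.
d(A,C) = 9 ≤ 18 + 11 = 29. Triangle inequality is satisfied.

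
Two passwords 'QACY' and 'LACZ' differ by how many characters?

Differing positions: 1, 4. Hamming distance = 2.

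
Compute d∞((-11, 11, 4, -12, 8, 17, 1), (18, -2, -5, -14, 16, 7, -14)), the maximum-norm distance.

max(|x_i - y_i|) = max(|-11 - 18|, |11 - (-2)|, |4 - (-5)|, |-12 - (-14)|, |8 - 16|, |17 - 7|, |1 - (-14)|) = max(29, 13, 9, 2, 8, 10, 15) = 29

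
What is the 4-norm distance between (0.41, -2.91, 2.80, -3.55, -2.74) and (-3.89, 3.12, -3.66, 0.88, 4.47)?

(Σ|x_i - y_i|^4)^(1/4) = (|0.41 - (-3.89)|^4 + |-2.91 - 3.12|^4 + |2.8 - (-3.66)|^4 + |-3.55 - 0.88|^4 + |-2.74 - 4.47|^4)^(1/4)
= (4.3^4 + 6.03^4 + 6.46^4 + 4.43^4 + 7.21^4)^(1/4) ≈ (341.8801 + 1322.115 + 1741.5264 + 385.1367 + 2702.3467)^(1/4) = (6493.0049)^(1/4) ≈ 8.9766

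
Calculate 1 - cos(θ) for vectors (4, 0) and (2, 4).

With u = (4, 0), v = (2, 4):
u·v = 4·2 + 0·4 = 8 + 0 = 8.
|u| = √(4² + 0²) = √16, |v| = √(2² + 4²) = √20, so |u||v| = √(16·20) = √320.
cos θ = (u·v)/(|u||v|) = 8/√320 ≈ 0.4472
Cosine distance = 1 - cos θ ≈ 1 - 0.4472 = 0.5528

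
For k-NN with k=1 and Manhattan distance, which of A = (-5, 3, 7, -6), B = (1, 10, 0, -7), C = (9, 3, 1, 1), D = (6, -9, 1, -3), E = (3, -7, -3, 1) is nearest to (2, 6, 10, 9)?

Distances: d(A) = 28, d(B) = 31, d(C) = 27, d(D) = 40, d(E) = 35. Nearest: C = (9, 3, 1, 1) with distance 27.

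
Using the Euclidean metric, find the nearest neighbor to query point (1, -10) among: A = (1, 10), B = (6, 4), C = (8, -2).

Distances: d(A) = 20, d(B) ≈ 14.8661, d(C) ≈ 10.6301. Nearest: C = (8, -2) with distance 10.6301.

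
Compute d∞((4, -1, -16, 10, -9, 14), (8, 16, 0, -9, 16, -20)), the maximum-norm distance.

max(|x_i - y_i|) = max(|4 - 8|, |-1 - 16|, |-16 - 0|, |10 - (-9)|, |-9 - 16|, |14 - (-20)|) = max(4, 17, 16, 19, 25, 34) = 34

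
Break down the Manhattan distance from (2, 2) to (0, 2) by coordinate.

Σ|x_i - y_i| = |2 - 0| + |2 - 2| = 2 + 0 = 2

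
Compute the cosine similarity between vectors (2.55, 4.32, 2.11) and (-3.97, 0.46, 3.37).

With u = (2.55, 4.32, 2.11), v = (-3.97, 0.46, 3.37):
u·v = 2.55·(-3.97) + 4.32·0.46 + 2.11·3.37 = (-10.1235) + 1.9872 + 7.1107 = -1.0256.
|u| = √(2.55² + 4.32² + 2.11²) = √(6.5025 + 18.6624 + 4.4521) = √29.617, |v| = √((-3.97)² + 0.46² + 3.37²) = √(15.7609 + 0.2116 + 11.3569) = √27.3294.
cos θ = (u·v)/(|u||v|) = -1.0256/(√29.617·√27.3294) ≈ -0.036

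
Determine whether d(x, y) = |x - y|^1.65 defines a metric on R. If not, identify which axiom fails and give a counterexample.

No. d(x,y) = |x-y|^1.65 fails the triangle inequality since p = 1.65 > 1. Counterexample: x = 4, y = 14, z = 23. d(x,z) = |4 - 23|^1.65 = 19^1.65 ≈ 128.8082, but d(x,y) + d(y,z) = 10^1.65 + 9^1.65 ≈ 44.6684 + 37.5405 = 82.2089. Since 128.8082 > 82.2089, the triangle inequality is violated.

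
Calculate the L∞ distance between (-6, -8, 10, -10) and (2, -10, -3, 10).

max(|x_i - y_i|) = max(|-6 - 2|, |-8 - (-10)|, |10 - (-3)|, |-10 - 10|) = max(8, 2, 13, 20) = 20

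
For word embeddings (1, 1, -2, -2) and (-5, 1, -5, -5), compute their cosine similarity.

With u = (1, 1, -2, -2), v = (-5, 1, -5, -5):
u·v = 1·(-5) + 1·1 + (-2)·(-5) + (-2)·(-5) = (-5) + 1 + 10 + 10 = 16.
|u| = √(1² + 1² + (-2)² + (-2)²) = √10, |v| = √((-5)² + 1² + (-5)² + (-5)²) = √76, so |u||v| = √(10·76) = √760.
cos θ = (u·v)/(|u||v|) = 16/√760 ≈ 0.5804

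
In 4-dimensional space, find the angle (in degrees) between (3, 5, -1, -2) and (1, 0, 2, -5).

With u = (3, 5, -1, -2), v = (1, 0, 2, -5):
u·v = 3·1 + 5·0 + (-1)·2 + (-2)·(-5) = 3 + 0 + (-2) + 10 = 11.
|u| = √(3² + 5² + (-1)² + (-2)²) = √39, |v| = √(1² + 0² + 2² + (-5)²) = √30, so |u||v| = √(39·30) = √1170.
cos θ = (u·v)/(|u||v|) = 11/√1170 ≈ 0.321588
θ = arccos(0.321588) ≈ 71.24°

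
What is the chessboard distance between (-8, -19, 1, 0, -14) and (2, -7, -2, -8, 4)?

max(|x_i - y_i|) = max(|-8 - 2|, |-19 - (-7)|, |1 - (-2)|, |0 - (-8)|, |-14 - 4|) = max(10, 12, 3, 8, 18) = 18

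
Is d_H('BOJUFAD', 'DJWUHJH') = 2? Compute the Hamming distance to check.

Differing positions: 1, 2, 3, 5, 6, 7. Hamming distance = 6, so the claim that d_H = 2 is false.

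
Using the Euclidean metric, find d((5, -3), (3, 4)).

√(Σ(x_i - y_i)²) = √((5 - 3)² + (-3 - 4)²)
= √(2² + (-7)²) = √(4 + 49) = √53 ≈ 7.2801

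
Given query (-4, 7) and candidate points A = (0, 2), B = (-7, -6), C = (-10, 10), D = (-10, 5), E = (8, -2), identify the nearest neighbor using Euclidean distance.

Distances: d(A) ≈ 6.4031, d(B) ≈ 13.3417, d(C) ≈ 6.7082, d(D) ≈ 6.3246, d(E) = 15. Nearest: D = (-10, 5) with distance 6.3246.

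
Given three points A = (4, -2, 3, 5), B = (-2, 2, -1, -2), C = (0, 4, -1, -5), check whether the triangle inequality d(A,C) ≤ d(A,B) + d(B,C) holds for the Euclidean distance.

d(A,B) = √(6² + 4² + 4² + 7²) = √117 ≈ 10.8167, d(B,C) = √(2² + 2² + 0² + 3²) = √17 ≈ 4.1231, d(A,C) = √(4² + 6² + 4² + 10²) = √168 ≈ 12.9615.
d(A,C) ≈ 12.9615 ≤ 10.8167 + 4.1231 = 14.9398. Triangle inequality is satisfied.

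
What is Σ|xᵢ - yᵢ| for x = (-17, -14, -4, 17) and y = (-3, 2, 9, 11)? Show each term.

Σ|x_i - y_i| = |-17 - (-3)| + |-14 - 2| + |-4 - 9| + |17 - 11| = 14 + 16 + 13 + 6 = 49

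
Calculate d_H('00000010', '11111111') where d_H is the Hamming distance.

Differing positions: 1, 2, 3, 4, 5, 6, 8. Hamming distance = 7.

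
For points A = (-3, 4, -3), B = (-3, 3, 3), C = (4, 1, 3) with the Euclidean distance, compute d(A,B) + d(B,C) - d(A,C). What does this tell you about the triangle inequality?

d(A,B) = √(0² + 1² + 6²) = √37 ≈ 6.0828, d(B,C) = √(7² + 2² + 0²) = √53 ≈ 7.2801, d(A,C) = √(7² + 3² + 6²) = √94 ≈ 9.6954.
d(A,B) + d(B,C) - d(A,C) = 6.0828 + 7.2801 - 9.6954 = 13.3629 - 9.6954 = 3.6675 (to 4 decimal places). This is ≥ 0, so the triangle inequality holds for these points.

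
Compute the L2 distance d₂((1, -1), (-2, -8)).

√(Σ(x_i - y_i)²) = √((1 - (-2))² + (-1 - (-8))²)
= √(3² + 7²) = √(9 + 49) = √58 ≈ 7.6158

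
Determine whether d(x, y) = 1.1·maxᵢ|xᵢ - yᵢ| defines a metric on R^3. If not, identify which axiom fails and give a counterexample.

Yes. The L∞ (Chebyshev) norm induces a metric on R^3, and multiplying a metric by a positive constant 1.1 > 0 preserves all four axioms: non-negativity (1.1·||x-y|| ≥ 0), identity (1.1·||x-y|| = 0 ⟺ ||x-y|| = 0 ⟺ x = y), symmetry (||x-y|| = ||y-x||), and the triangle inequality (1.1·||x-z|| ≤ 1.1·||x-y|| + 1.1·||y-z||). So d is a metric.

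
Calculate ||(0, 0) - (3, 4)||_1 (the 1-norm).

Σ|x_i - y_i| = |0 - 3| + |0 - 4| = 3 + 4 = 7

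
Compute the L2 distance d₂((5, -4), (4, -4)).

√(Σ(x_i - y_i)²) = √((5 - 4)² + (-4 - (-4))²)
= √(1² + 0²) = √(1 + 0) = √1 = 1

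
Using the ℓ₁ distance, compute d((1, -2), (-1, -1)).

Σ|x_i - y_i| = |1 - (-1)| + |-2 - (-1)| = 2 + 1 = 3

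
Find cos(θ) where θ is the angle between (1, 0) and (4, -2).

With u = (1, 0), v = (4, -2):
u·v = 1·4 + 0·(-2) = 4 + 0 = 4.
|u| = √(1² + 0²) = √1, |v| = √(4² + (-2)²) = √20, so |u||v| = √(1·20) = √20.
cos θ = (u·v)/(|u||v|) = 4/√20 ≈ 0.8944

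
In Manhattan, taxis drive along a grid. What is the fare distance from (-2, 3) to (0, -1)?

Σ|x_i - y_i| = |-2 - 0| + |3 - (-1)| = 2 + 4 = 6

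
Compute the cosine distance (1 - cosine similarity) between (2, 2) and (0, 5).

With u = (2, 2), v = (0, 5):
u·v = 2·0 + 2·5 = 0 + 10 = 10.
|u| = √(2² + 2²) = √8, |v| = √(0² + 5²) = √25, so |u||v| = √(8·25) = √200.
cos θ = (u·v)/(|u||v|) = 10/√200 ≈ 0.7071
Cosine distance = 1 - cos θ ≈ 1 - 0.7071 = 0.2929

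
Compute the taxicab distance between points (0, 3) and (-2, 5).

Σ|x_i - y_i| = |0 - (-2)| + |3 - 5| = 2 + 2 = 4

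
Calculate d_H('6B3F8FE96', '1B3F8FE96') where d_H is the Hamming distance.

Differing positions: 1. Hamming distance = 1.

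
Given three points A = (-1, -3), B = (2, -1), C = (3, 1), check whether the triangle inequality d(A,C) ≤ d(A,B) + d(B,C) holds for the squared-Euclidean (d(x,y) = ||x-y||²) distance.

d(A,B) = 3² + 2² = 13, d(B,C) = 1² + 2² = 5, d(A,C) = 4² + 4² = 32.
d(A,C) = 32 > 13 + 5 = 18. Triangle inequality is VIOLATED. (Squared-Euclidean is not a metric — this is a counterexample.)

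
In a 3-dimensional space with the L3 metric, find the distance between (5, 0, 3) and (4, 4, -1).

(Σ|x_i - y_i|^3)^(1/3) = (|5 - 4|^3 + |0 - 4|^3 + |3 - (-1)|^3)^(1/3)
= (1^3 + 4^3 + 4^3)^(1/3) = (1 + 64 + 64)^(1/3) = (129)^(1/3) ≈ 5.0528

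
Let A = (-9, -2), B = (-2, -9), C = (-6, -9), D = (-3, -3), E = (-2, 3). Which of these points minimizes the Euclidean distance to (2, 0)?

Distances: d(A) ≈ 11.1803, d(B) ≈ 9.8489, d(C) ≈ 12.0416, d(D) ≈ 5.831, d(E) = 5. Nearest: E = (-2, 3) with distance 5.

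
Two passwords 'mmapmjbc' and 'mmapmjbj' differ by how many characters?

Differing positions: 8. Hamming distance = 1.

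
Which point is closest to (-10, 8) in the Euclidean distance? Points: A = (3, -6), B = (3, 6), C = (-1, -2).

Distances: d(A) ≈ 19.105, d(B) ≈ 13.1529, d(C) ≈ 13.4536. Nearest: B = (3, 6) with distance 13.1529.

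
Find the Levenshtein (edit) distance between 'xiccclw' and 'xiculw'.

Let D[i][j] be the edit distance between the first i characters of 'xiccclw' and the first j characters of 'xiculw', with D[i][0] = i, D[0][j] = j, and D[i][j] = D[i-1][j-1] if the characters match, else 1 + min(D[i-1][j], D[i][j-1], D[i-1][j-1]). Filling the table (rows: prefixes of 'xiccclw', columns: prefixes of 'xiculw'):
     ε  x  i  c  u  l  w
  ε  0  1  2  3  4  5  6
  x  1  0  1  2  3  4  5
  i  2  1  0  1  2  3  4
  c  3  2  1  0  1  2  3
  c  4  3  2  1  1  2  3
  c  5  4  3  2  2  2  3
  l  6  5  4  3  3  2  3
  w  7  6  5  4  4  3  2
The bottom-right entry gives D[7][6] = 2, so no sequence of fewer than 2 edits works. Backtracking through the table gives one optimal edit sequence (2 edits):
  xiccclw → xicclw (del c @3)
  xicclw → xiculw (sub c→u @4)
Edit distance = 2.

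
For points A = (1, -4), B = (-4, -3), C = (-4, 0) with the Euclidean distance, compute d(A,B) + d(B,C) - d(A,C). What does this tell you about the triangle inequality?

d(A,B) = √(5² + 1²) = √26 ≈ 5.099, d(B,C) = √(0² + 3²) = √9 = 3, d(A,C) = √(5² + 4²) = √41 ≈ 6.4031.
d(A,B) + d(B,C) - d(A,C) = 5.099 + 3 - 6.4031 = 8.099 - 6.4031 = 1.6959 (to 4 decimal places). This is ≥ 0, so the triangle inequality holds for these points.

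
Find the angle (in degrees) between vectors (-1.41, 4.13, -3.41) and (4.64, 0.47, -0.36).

With u = (-1.41, 4.13, -3.41), v = (4.64, 0.47, -0.36):
u·v = (-1.41)·4.64 + 4.13·0.47 + (-3.41)·(-0.36) = (-6.5424) + 1.9411 + 1.2276 = -3.3737.
|u| = √((-1.41)² + 4.13² + (-3.41)²) = √(1.9881 + 17.0569 + 11.6281) = √30.6731, |v| = √(4.64² + 0.47² + (-0.36)²) = √(21.5296 + 0.2209 + 0.1296) = √21.8801.
cos θ = (u·v)/(|u||v|) = -3.3737/(√30.6731·√21.8801) ≈ -0.130228
θ = arccos(-0.130228) ≈ 97.48°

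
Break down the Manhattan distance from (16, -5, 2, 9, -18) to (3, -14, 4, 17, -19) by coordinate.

Σ|x_i - y_i| = |16 - 3| + |-5 - (-14)| + |2 - 4| + |9 - 17| + |-18 - (-19)| = 13 + 9 + 2 + 8 + 1 = 33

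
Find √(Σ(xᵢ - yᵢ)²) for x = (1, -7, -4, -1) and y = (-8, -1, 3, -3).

√(Σ(x_i - y_i)²) = √((1 - (-8))² + (-7 - (-1))² + (-4 - 3)² + (-1 - (-3))²)
= √(9² + (-6)² + (-7)² + 2²) = √(81 + 36 + 49 + 4) = √170 ≈ 13.0384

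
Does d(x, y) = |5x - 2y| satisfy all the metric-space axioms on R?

No. d fails symmetry: d(9, 1) = |5·9 - 2·1| = |43| = 43, but d(1, 9) = |5·1 - 2·9| = |-13| = 13. Since 43 ≠ 13, d(x,y) ≠ d(y,x) in general.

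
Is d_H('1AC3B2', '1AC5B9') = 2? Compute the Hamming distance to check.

Differing positions: 4, 6. Hamming distance = 2, so the claim is true.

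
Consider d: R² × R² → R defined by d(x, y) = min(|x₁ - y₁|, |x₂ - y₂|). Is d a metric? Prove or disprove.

No. d fails identity of indiscernibles: take x = (-3, 0) and y = (-3, 6). Then d(x,y) = min(|-3 - (-3)|, |0 - 6|) = min(0, 6) = 0, yet x ≠ y.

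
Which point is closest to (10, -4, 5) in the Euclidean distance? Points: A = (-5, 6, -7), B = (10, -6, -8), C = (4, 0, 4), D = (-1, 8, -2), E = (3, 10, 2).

Distances: d(A) ≈ 21.6564, d(B) ≈ 13.1529, d(C) ≈ 7.2801, d(D) ≈ 17.72, d(E) ≈ 15.9374. Nearest: C = (4, 0, 4) with distance 7.2801.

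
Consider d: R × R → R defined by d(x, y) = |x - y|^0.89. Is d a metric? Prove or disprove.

Yes. With 0 < p = 0.89 ≤ 1, d(x,y) = |x-y|^0.89 is a metric on R. Non-negativity and symmetry are immediate; |x-y|^0.89 = 0 ⟺ |x-y| = 0 ⟺ x = y. For the triangle inequality, the function t ↦ t^0.89 is subadditive on [0,∞) when p ≤ 1, so |x-z|^0.89 ≤ (|x-y| + |y-z|)^0.89 ≤ |x-y|^0.89 + |y-z|^0.89.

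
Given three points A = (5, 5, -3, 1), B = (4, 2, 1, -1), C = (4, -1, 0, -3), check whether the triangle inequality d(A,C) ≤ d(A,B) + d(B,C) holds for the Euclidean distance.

d(A,B) = √(1² + 3² + 4² + 2²) = √30 ≈ 5.4772, d(B,C) = √(0² + 3² + 1² + 2²) = √14 ≈ 3.7417, d(A,C) = √(1² + 6² + 3² + 4²) = √62 ≈ 7.874.
d(A,C) ≈ 7.874 ≤ 5.4772 + 3.7417 = 9.2189. Triangle inequality is satisfied.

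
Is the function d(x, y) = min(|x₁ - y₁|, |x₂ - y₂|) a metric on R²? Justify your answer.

No. d fails identity of indiscernibles: take x = (-4, 0) and y = (-4, 4). Then d(x,y) = min(|-4 - (-4)|, |0 - 4|) = min(0, 4) = 0, yet x ≠ y.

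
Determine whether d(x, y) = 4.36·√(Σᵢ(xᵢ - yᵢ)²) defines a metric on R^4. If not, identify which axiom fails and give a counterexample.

Yes. The L2 (Euclidean) norm induces a metric on R^4, and multiplying a metric by a positive constant 4.36 > 0 preserves all four axioms: non-negativity (4.36·||x-y|| ≥ 0), identity (4.36·||x-y|| = 0 ⟺ ||x-y|| = 0 ⟺ x = y), symmetry (||x-y|| = ||y-x||), and the triangle inequality (4.36·||x-z|| ≤ 4.36·||x-y|| + 4.36·||y-z||). So d is a metric.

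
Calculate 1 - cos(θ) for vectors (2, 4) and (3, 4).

With u = (2, 4), v = (3, 4):
u·v = 2·3 + 4·4 = 6 + 16 = 22.
|u| = √(2² + 4²) = √20, |v| = √(3² + 4²) = √25, so |u||v| = √(20·25) = √500.
cos θ = (u·v)/(|u||v|) = 22/√500 ≈ 0.9839
Cosine distance = 1 - cos θ ≈ 1 - 0.9839 = 0.0161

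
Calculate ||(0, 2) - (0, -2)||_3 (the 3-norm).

(Σ|x_i - y_i|^3)^(1/3) = (|0 - 0|^3 + |2 - (-2)|^3)^(1/3)
= (0^3 + 4^3)^(1/3) = (0 + 64)^(1/3) = (64)^(1/3) = 4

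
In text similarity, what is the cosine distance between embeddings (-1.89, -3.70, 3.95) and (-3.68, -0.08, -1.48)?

With u = (-1.89, -3.70, 3.95), v = (-3.68, -0.08, -1.48):
u·v = (-1.89)·(-3.68) + (-3.7)·(-0.08) + 3.95·(-1.48) = 6.9552 + 0.296 + (-5.846) = 1.4052.
|u| = √((-1.89)² + (-3.7)² + 3.95²) = √(3.5721 + 13.69 + 15.6025) = √32.8646, |v| = √((-3.68)² + (-0.08)² + (-1.48)²) = √(13.5424 + 0.0064 + 2.1904) = √15.7392.
cos θ = (u·v)/(|u||v|) = 1.4052/(√32.8646·√15.7392) ≈ 0.0618
Cosine distance = 1 - cos θ ≈ 1 - 0.0618 = 0.9382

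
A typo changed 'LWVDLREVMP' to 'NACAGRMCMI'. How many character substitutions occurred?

Differing positions: 1, 2, 3, 4, 5, 7, 8, 10. Hamming distance = 8.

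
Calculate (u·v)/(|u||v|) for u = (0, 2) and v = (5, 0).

With u = (0, 2), v = (5, 0):
u·v = 0·5 + 2·0 = 0 + 0 = 0.
|u| = √(0² + 2²) = √4, |v| = √(5² + 0²) = √25, so |u||v| = √(4·25) = √100 = 10.
cos θ = (u·v)/(|u||v|) = 0/10 = 0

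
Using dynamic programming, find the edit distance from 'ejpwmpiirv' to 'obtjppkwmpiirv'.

Let D[i][j] be the edit distance between the first i characters of 'ejpwmpiirv' and the first j characters of 'obtjppkwmpiirv', with D[i][0] = i, D[0][j] = j, and D[i][j] = D[i-1][j-1] if the characters match, else 1 + min(D[i-1][j], D[i][j-1], D[i-1][j-1]). Filling the table (rows: prefixes of 'ejpwmpiirv', columns: prefixes of 'obtjppkwmpiirv'):
     ε  o  b  t  j  p  p  k  w  m  p  i  i  r  v
  ε  0  1  2  3  4  5  6  7  8  9 10 11 12 13 14
  e  1  1  2  3  4  5  6  7  8  9 10 11 12 13 14
  j  2  2  2  3  3  4  5  6  7  8  9 10 11 12 13
  p  3  3  3  3  4  3  4  5  6  7  8  9 10 11 12
  w  4  4  4  4  4  4  4  5  5  6  7  8  9 10 11
  m  5  5  5  5  5  5  5  5  6  5  6  7  8  9 10
  p  6  6  6  6  6  5  5  6  6  6  5  6  7  8  9
  i  7  7  7  7  7  6  6  6  7  7  6  5  6  7  8
  i  8  8  8  8  8  7  7  7  7  8  7  6  5  6  7
  r  9  9  9  9  9  8  8  8  8  8  8  7  6  5  6
  v 10 10 10 10 10  9  9  9  9  9  9  8  7  6  5
The bottom-right entry gives D[10][14] = 5, so no sequence of fewer than 5 edits works. Backtracking through the table gives one optimal edit sequence (5 edits):
  ejpwmpiirv → oejpwmpiirv (ins o @1)
  oejpwmpiirv → obejpwmpiirv (ins b @2)
  obejpwmpiirv → obtjpwmpiirv (sub e→t @3)
  obtjpwmpiirv → obtjppwmpiirv (ins p @5)
  obtjppwmpiirv → obtjppkwmpiirv (ins k @7)
Edit distance = 5.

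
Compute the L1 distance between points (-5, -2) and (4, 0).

Σ|x_i - y_i| = |-5 - 4| + |-2 - 0| = 9 + 2 = 11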